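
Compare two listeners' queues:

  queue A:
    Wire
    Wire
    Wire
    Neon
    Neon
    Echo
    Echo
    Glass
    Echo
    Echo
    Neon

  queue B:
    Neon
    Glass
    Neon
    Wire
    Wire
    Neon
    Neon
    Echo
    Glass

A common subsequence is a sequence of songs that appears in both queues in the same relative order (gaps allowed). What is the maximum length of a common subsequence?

Pick Wire at queue A[2]=queue B[4]; then Wire at queue A[3]=queue B[5]; then Neon at queue A[4]=queue B[6]; then Neon at queue A[5]=queue B[7]; then Echo at queue A[7]=queue B[8]; then Glass at queue A[8]=queue B[9]; all 6 songs appear in both, in order. The LCS DP gives dp[11][9] = 6, so this is optimal.

6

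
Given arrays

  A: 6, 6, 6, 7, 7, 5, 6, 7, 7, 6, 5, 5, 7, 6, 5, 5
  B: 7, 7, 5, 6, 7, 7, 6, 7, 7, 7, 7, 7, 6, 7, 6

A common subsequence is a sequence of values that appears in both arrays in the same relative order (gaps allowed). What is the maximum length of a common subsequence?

Taking 6 [1,4] → 6 [2,7] → 7 [4,9] → 7 [5,10] → 7 [8,11] → 7 [9,12] → 6 [10,13] → 7 [13,14] → 6 [14,15] gives a common subsequence of length 9, and the DP table's final entry dp[16][15] is also 9, so no common subsequence is longer.

9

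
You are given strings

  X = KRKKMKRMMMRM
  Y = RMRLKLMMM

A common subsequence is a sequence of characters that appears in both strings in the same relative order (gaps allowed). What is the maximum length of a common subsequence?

6

Let dp[i][j] be the LCS length of the first i characters of X and the first j characters of Y. dp[i][j] = dp[i-1][j-1]+1 when the i-th and j-th characters match, else max(dp[i-1][j], dp[i][j-1]).
    ·  R  M  R  L  K  L  M  M  M
 ·  0  0  0  0  0  0  0  0  0  0
 K  0  0  0  0  0  1  1  1  1  1
 R  0  1  1  1  1  1  1  1  1  1
 K  0  1  1  1  1  2  2  2  2  2
 K  0  1  1  1  1  2  2  2  2  2
 M  0  1  2  2  2  2  2  3  3  3
 K  0  1  2  2  2  3  3  3  3  3
 R  0  1  2  3  3  3  3  3  3  3
 M  0  1  2  3  3  3  3  4  4  4
 M  0  1  2  3  3  3  3  4  5  5
 M  0  1  2  3  3  3  3  4  5  6
 R  0  1  2  3  3  3  3  4  5  6
 M  0  1  2  3  3  3  3  4  5  6
dp[12][9] = 6. One LCS (by backtracking along matches): RMKMMM.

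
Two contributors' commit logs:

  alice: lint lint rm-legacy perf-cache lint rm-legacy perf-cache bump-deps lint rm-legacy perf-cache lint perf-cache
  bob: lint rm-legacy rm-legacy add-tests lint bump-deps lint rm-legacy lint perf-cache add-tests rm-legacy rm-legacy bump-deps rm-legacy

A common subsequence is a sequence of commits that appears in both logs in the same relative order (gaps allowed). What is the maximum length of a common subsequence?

8

One common subsequence of length 8: lint at alice[1]=bob[1], then rm-legacy at alice[3]=bob[3], then lint at alice[5]=bob[5], then bump-deps at alice[8]=bob[6], then lint at alice[9]=bob[7], then rm-legacy at alice[10]=bob[8], then lint at alice[12]=bob[9], then perf-cache at alice[13]=bob[10]. The LCS DP gives dp[13][15] = 8, so this is optimal.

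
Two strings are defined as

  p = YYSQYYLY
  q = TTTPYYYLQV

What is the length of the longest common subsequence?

4

Pick Y [2,5], then Y [5,6], then Y [6,7], then L [7,8]; all 4 characters appear in both, in order. The LCS DP gives dp[8][10] = 4, so this is optimal.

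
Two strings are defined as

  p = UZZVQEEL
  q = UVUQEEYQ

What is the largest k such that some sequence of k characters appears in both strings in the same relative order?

Taking U at p[1]=q[1]; then V at p[4]=q[2]; then Q at p[5]=q[4]; then E at p[6]=q[5]; then E at p[7]=q[6] gives a common subsequence of length 5. The LCS DP gives dp[8][8] = 5, so this is optimal.

5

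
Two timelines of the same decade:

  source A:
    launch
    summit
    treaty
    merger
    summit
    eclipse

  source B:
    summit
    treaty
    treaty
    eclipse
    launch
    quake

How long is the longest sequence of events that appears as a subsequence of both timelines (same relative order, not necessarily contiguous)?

3

Taking summit [2,1], treaty [3,3], eclipse [6,4] gives a common subsequence of length 3. dp[6][6] = 3 confirms this is the maximum.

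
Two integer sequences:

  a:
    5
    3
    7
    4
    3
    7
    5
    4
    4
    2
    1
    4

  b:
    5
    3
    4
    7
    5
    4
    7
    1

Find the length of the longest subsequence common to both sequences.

7

Taking 5 at a[1]=b[1], 3 at a[2]=b[2], 4 at a[4]=b[3], 7 at a[6]=b[4], 5 at a[7]=b[5], 4 at a[8]=b[6], 1 at a[11]=b[8] gives a common subsequence of length 7. dp[12][8] = 7 confirms this is the maximum.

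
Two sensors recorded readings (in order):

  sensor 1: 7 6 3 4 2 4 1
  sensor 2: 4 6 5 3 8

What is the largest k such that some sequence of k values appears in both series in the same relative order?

Pick 6 [2,2], 3 [3,4]; all 2 values appear in both, in order. dp[7][5] = 2 confirms this is the maximum.

2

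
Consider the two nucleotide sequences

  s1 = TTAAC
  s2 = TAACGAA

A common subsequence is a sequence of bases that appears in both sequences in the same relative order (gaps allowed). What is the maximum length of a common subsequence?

4

Pick T at s1[2]=s2[1]; then A at s1[3]=s2[2]; then A at s1[4]=s2[3]; then C at s1[5]=s2[4]; all 4 bases appear in both, in order, and the DP table's final entry dp[5][7] is also 4, so no common subsequence is longer.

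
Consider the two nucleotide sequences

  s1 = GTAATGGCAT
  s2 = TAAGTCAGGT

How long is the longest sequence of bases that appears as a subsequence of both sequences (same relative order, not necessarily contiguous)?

7

Pick T (s1 #2, s2 #1); then A (s1 #3, s2 #2); then A (s1 #4, s2 #3); then T (s1 #5, s2 #5); then G (s1 #6, s2 #8); then G (s1 #7, s2 #9); then T (s1 #10, s2 #10); all 7 bases appear in both, in order. Since dp[10][10] = 7, nothing longer is possible.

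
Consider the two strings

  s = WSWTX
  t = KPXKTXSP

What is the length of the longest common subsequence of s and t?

Taking T (s #4, t #5) → X (s #5, t #6) gives a common subsequence of length 2. dp[5][8] = 2 confirms this is the maximum.

2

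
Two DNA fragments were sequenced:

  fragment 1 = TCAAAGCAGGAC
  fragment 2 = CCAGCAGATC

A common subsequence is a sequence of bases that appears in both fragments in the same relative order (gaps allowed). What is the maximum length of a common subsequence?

8

Let dp[i][j] be the LCS length of the first i bases of fragment 1 and the first j bases of fragment 2. dp[i][j] = dp[i-1][j-1]+1 when the i-th and j-th bases match, else max(dp[i-1][j], dp[i][j-1]).
    ·  C  C  A  G  C  A  G  A  T  C
 ·  0  0  0  0  0  0  0  0  0  0  0
 T  0  0  0  0  0  0  0  0  0  1  1
 C  0  1  1  1  1  1  1  1  1  1  2
 A  0  1  1  2  2  2  2  2  2  2  2
 A  0  1  1  2  2  2  3  3  3  3  3
 A  0  1  1  2  2  2  3  3  4  4  4
 G  0  1  1  2  3  3  3  4  4  4  4
 C  0  1  2  2  3  4  4  4  4  4  5
 A  0  1  2  3  3  4  5  5  5  5  5
 G  0  1  2  3  4  4  5  6  6  6  6
 G  0  1  2  3  4  4  5  6  6  6  6
 A  0  1  2  3  4  4  5  6  7  7  7
 C  0  1  2  3  4  5  5  6  7  7  8
dp[12][10] = 8. One LCS (by backtracking along matches): CAGCAGAC.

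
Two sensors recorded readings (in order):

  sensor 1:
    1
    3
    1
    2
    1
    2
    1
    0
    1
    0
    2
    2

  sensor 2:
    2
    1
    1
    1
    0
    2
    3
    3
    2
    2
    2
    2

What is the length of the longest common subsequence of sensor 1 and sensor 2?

Let dp[i][j] be the LCS length of the first i values of sensor 1 and the first j values of sensor 2. dp[i][j] = dp[i-1][j-1]+1 when the i-th and j-th values match, else max(dp[i-1][j], dp[i][j-1]).
    ·  2  1  1  1  0  2  3  3  2  2  2  2
 ·  0  0  0  0  0  0  0  0  0  0  0  0  0
 1  0  0  1  1  1  1  1  1  1  1  1  1  1
 3  0  0  1  1  1  1  1  2  2  2  2  2  2
 1  0  0  1  2  2  2  2  2  2  2  2  2  2
 2  0  1  1  2  2  2  3  3  3  3  3  3  3
 1  0  1  2  2  3  3  3  3  3  3  3  3  3
 2  0  1  2  2  3  3  4  4  4  4  4  4  4
 1  0  1  2  3  3  3  4  4  4  4  4  4  4
 0  0  1  2  3  3  4  4  4  4  4  4  4  4
 1  0  1  2  3  4  4  4  4  4  4  4  4  4
 0  0  1  2  3  4  5  5  5  5  5  5  5  5
 2  0  1  2  3  4  5  6  6  6  6  6  6  6
 2  0  1  2  3  4  5  6  6  6  7  7  7  7
dp[12][12] = 7. One LCS (by backtracking along matches): 2, 1, 1, 1, 0, 2, 2.

7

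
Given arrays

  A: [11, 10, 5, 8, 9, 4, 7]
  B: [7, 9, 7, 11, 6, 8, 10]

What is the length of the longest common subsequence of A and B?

Taking 11 at A[1]=B[4], 10 at A[2]=B[7] gives a common subsequence of length 2. dp[7][7] = 2 confirms this is the maximum.

2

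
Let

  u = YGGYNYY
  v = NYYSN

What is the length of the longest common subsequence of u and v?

3

One common subsequence of length 3: Y (u #1, v #2) → Y (u #4, v #3) → N (u #5, v #5). The LCS DP gives dp[7][5] = 3, so this is optimal.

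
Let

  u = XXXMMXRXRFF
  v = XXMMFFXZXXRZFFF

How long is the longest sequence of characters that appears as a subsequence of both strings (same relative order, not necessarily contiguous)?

Match X (u #2, v #1); then X (u #3, v #2); then M (u #4, v #3); then M (u #5, v #4); then X (u #6, v #9); then X (u #8, v #10); then R (u #9, v #11); then F (u #10, v #14); then F (u #11, v #15) — 9 characters in the same relative order in both, and the DP table's final entry dp[11][15] is also 9, so no common subsequence is longer.

9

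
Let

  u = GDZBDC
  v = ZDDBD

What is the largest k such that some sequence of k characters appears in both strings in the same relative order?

3

One common subsequence of length 3: D at u[2]=v[3]; then B at u[4]=v[4]; then D at u[5]=v[5]. Since dp[6][5] = 3, nothing longer is possible.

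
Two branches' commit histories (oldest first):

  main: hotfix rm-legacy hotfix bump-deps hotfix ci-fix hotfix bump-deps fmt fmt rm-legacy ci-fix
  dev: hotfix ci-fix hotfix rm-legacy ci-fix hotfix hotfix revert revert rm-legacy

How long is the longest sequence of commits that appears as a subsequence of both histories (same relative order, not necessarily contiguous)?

Pick hotfix [1,3], rm-legacy [2,4], hotfix [3,6], hotfix [5,7], rm-legacy [11,10]; all 5 commits appear in both, in order. Since dp[12][10] = 5, nothing longer is possible.

5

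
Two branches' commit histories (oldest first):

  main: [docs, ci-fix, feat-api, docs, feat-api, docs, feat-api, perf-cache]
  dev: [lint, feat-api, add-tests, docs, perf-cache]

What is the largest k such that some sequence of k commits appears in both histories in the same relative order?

3

One common subsequence of length 3: feat-api [3,2], then docs [6,4], then perf-cache [8,5]. Since dp[8][5] = 3, nothing longer is possible.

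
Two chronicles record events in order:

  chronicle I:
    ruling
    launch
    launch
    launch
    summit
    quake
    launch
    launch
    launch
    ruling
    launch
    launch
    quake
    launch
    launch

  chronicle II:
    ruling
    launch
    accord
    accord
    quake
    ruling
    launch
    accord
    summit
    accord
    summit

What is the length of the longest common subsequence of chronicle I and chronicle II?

Match ruling (chronicle I #1, chronicle II #1), then launch (chronicle I #2, chronicle II #2), then quake (chronicle I #6, chronicle II #5), then ruling (chronicle I #10, chronicle II #6), then launch (chronicle I #11, chronicle II #7) — 5 events in the same relative order in both. Since dp[15][11] = 5, nothing longer is possible.

5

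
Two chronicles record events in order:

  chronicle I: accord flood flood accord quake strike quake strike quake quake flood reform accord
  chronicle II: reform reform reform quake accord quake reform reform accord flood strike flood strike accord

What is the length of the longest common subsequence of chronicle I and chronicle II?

Taking accord (chronicle I #1, chronicle II #9), then flood (chronicle I #2, chronicle II #10), then flood (chronicle I #3, chronicle II #12), then strike (chronicle I #8, chronicle II #13), then accord (chronicle I #13, chronicle II #14) gives a common subsequence of length 5, and the DP table's final entry dp[13][14] is also 5, so no common subsequence is longer.

5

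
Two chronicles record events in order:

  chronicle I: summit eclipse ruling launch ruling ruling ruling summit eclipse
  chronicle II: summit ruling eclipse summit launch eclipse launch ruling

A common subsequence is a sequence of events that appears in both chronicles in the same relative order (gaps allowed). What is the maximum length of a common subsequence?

Pick summit at chronicle I[1]=chronicle II[4], then eclipse at chronicle I[2]=chronicle II[6], then launch at chronicle I[4]=chronicle II[7], then ruling at chronicle I[7]=chronicle II[8]; all 4 events appear in both, in order. Since dp[9][8] = 4, nothing longer is possible.

4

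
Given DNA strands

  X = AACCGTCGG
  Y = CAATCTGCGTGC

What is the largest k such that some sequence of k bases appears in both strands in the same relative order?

7

Let dp[i][j] be the LCS length of the first i bases of X and the first j bases of Y. dp[i][j] = dp[i-1][j-1]+1 when the i-th and j-th bases match, else max(dp[i-1][j], dp[i][j-1]).
    ·  C  A  A  T  C  T  G  C  G  T  G  C
 ·  0  0  0  0  0  0  0  0  0  0  0  0  0
 A  0  0  1  1  1  1  1  1  1  1  1  1  1
 A  0  0  1  2  2  2  2  2  2  2  2  2  2
 C  0  1  1  2  2  3  3  3  3  3  3  3  3
 C  0  1  1  2  2  3  3  3  4  4  4  4  4
 G  0  1  1  2  2  3  3  4  4  5  5  5  5
 T  0  1  1  2  3  3  4  4  4  5  6  6  6
 C  0  1  1  2  3  4  4  4  5  5  6  6  7
 G  0  1  1  2  3  4  4  5  5  6  6  7  7
 G  0  1  1  2  3  4  4  5  5  6  6  7  7
dp[9][12] = 7. One LCS (by backtracking along matches): AACCGTC.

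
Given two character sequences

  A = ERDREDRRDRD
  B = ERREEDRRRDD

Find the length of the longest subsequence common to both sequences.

9

Let dp[i][j] be the LCS length of the first i characters of A and the first j characters of B. dp[i][j] = dp[i-1][j-1]+1 when the i-th and j-th characters match, else max(dp[i-1][j], dp[i][j-1]).
    ·  E  R  R  E  E  D  R  R  R  D  D
 ·  0  0  0  0  0  0  0  0  0  0  0  0
 E  0  1  1  1  1  1  1  1  1  1  1  1
 R  0  1  2  2  2  2  2  2  2  2  2  2
 D  0  1  2  2  2  2  3  3  3  3  3  3
 R  0  1  2  3  3  3  3  4  4  4  4  4
 E  0  1  2  3  4  4  4  4  4  4  4  4
 D  0  1  2  3  4  4  5  5  5  5  5  5
 R  0  1  2  3  4  4  5  6  6  6  6  6
 R  0  1  2  3  4  4  5  6  7  7  7  7
 D  0  1  2  3  4  4  5  6  7  7  8  8
 R  0  1  2  3  4  4  5  6  7  8  8  8
 D  0  1  2  3  4  4  5  6  7  8  9  9
dp[11][11] = 9. One LCS (by backtracking along matches): ERREDRRDD.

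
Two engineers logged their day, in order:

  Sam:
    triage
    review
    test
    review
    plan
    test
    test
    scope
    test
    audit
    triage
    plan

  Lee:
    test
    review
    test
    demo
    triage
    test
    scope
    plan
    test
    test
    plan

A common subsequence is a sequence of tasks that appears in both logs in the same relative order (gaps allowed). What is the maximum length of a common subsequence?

7

Pick test at Sam[3]=Lee[1] → review at Sam[4]=Lee[2] → test at Sam[6]=Lee[3] → test at Sam[7]=Lee[6] → scope at Sam[8]=Lee[7] → test at Sam[9]=Lee[10] → plan at Sam[12]=Lee[11]; all 7 tasks appear in both, in order, and the DP table's final entry dp[12][11] is also 7, so no common subsequence is longer.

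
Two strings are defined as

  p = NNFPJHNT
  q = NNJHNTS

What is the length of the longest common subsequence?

6

Let dp[i][j] be the LCS length of the first i characters of p and the first j characters of q. dp[i][j] = dp[i-1][j-1]+1 when the i-th and j-th characters match, else max(dp[i-1][j], dp[i][j-1]).
    ·  N  N  J  H  N  T  S
 ·  0  0  0  0  0  0  0  0
 N  0  1  1  1  1  1  1  1
 N  0  1  2  2  2  2  2  2
 F  0  1  2  2  2  2  2  2
 P  0  1  2  2  2  2  2  2
 J  0  1  2  3  3  3  3  3
 H  0  1  2  3  4  4  4  4
 N  0  1  2  3  4  5  5  5
 T  0  1  2  3  4  5  6  6
dp[8][7] = 6. One LCS (by backtracking along matches): NNJHNT.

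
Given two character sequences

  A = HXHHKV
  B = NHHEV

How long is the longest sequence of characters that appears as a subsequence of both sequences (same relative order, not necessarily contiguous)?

Taking H [1,2], then H [3,3], then V [6,5] gives a common subsequence of length 3. Since dp[6][5] = 3, nothing longer is possible.

3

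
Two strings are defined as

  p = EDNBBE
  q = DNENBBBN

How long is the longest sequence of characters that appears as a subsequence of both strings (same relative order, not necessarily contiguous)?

4

Match E [1,3], then N [3,4], then B [4,6], then B [5,7] — 4 characters in the same relative order in both. dp[6][8] = 4 confirms this is the maximum.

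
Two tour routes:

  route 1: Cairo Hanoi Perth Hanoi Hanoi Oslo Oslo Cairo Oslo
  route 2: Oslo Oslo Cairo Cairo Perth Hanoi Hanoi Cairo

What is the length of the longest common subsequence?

5

One common subsequence of length 5: Cairo at route 1[1]=route 2[4], Perth at route 1[3]=route 2[5], Hanoi at route 1[4]=route 2[6], Hanoi at route 1[5]=route 2[7], Cairo at route 1[8]=route 2[8], and the DP table's final entry dp[9][8] is also 5, so no common subsequence is longer.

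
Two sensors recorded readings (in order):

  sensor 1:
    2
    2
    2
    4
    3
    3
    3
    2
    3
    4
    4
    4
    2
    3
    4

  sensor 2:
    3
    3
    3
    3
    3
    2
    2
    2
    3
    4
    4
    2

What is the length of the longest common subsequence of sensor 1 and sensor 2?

8

One common subsequence of length 8: 3 [5,3], 3 [6,4], 3 [7,5], 2 [8,8], 3 [9,9], 4 [11,10], 4 [12,11], 2 [13,12]. Since dp[15][12] = 8, nothing longer is possible.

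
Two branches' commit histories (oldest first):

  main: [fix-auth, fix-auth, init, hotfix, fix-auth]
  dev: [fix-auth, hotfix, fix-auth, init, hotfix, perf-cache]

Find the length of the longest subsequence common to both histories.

One common subsequence of length 4: fix-auth at main[1]=dev[1]; then fix-auth at main[2]=dev[3]; then init at main[3]=dev[4]; then hotfix at main[4]=dev[5]. The LCS DP gives dp[5][6] = 4, so this is optimal.

4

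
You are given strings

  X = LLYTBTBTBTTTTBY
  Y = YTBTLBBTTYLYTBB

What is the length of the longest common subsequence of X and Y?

Taking Y [3,1] → T [4,2] → B [5,3] → T [6,4] → B [7,6] → B [9,7] → T [10,8] → T [11,9] → T [12,13] → B [14,15] gives a common subsequence of length 10. Since dp[15][15] = 10, nothing longer is possible.

10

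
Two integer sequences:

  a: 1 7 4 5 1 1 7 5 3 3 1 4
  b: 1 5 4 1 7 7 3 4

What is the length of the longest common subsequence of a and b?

Let dp[i][j] be the LCS length of the first i values of a and the first j values of b. dp[i][j] = dp[i-1][j-1]+1 when the i-th and j-th values match, else max(dp[i-1][j], dp[i][j-1]).
    ·  1  5  4  1  7  7  3  4
 ·  0  0  0  0  0  0  0  0  0
 1  0  1  1  1  1  1  1  1  1
 7  0  1  1  1  1  2  2  2  2
 4  0  1  1  2  2  2  2  2  3
 5  0  1  2  2  2  2  2  2  3
 1  0  1  2  2  3  3  3  3  3
 1  0  1  2  2  3  3  3  3  3
 7  0  1  2  2  3  4  4  4  4
 5  0  1  2  2  3  4  4  4  4
 3  0  1  2  2  3  4  4  5  5
 3  0  1  2  2  3  4  4  5  5
 1  0  1  2  2  3  4  4  5  5
 4  0  1  2  3  3  4  4  5  6
dp[12][8] = 6. One LCS (by backtracking along matches): 1, 4, 1, 7, 3, 4.

6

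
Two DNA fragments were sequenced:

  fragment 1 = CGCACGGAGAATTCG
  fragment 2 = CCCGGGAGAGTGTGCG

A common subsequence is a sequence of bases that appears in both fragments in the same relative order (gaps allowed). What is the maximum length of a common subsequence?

12

Taking C at fragment 1[1]=fragment 2[1] → C at fragment 1[3]=fragment 2[2] → C at fragment 1[5]=fragment 2[3] → G at fragment 1[6]=fragment 2[5] → G at fragment 1[7]=fragment 2[6] → A at fragment 1[8]=fragment 2[7] → G at fragment 1[9]=fragment 2[8] → A at fragment 1[10]=fragment 2[9] → T at fragment 1[12]=fragment 2[11] → T at fragment 1[13]=fragment 2[13] → C at fragment 1[14]=fragment 2[15] → G at fragment 1[15]=fragment 2[16] gives a common subsequence of length 12. Since dp[15][16] = 12, nothing longer is possible.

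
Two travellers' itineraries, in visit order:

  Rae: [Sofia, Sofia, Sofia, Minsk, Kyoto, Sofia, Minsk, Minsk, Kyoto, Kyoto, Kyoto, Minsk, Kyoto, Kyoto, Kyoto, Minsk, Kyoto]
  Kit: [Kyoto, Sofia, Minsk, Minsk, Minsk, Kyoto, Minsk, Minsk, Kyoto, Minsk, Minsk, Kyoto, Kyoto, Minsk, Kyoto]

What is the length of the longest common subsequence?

11

Taking Sofia [1,2] → Minsk [4,5] → Kyoto [5,6] → Minsk [7,7] → Minsk [8,8] → Kyoto [9,9] → Minsk [12,11] → Kyoto [14,12] → Kyoto [15,13] → Minsk [16,14] → Kyoto [17,15] gives a common subsequence of length 11. The LCS DP gives dp[17][15] = 11, so this is optimal.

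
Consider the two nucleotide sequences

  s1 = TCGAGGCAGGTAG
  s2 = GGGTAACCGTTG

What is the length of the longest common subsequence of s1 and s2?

Match G [3,1], G [5,2], G [6,3], C [7,8], G [9,9], T [11,11], G [13,12] — 7 bases in the same relative order in both. Since dp[13][12] = 7, nothing longer is possible.

7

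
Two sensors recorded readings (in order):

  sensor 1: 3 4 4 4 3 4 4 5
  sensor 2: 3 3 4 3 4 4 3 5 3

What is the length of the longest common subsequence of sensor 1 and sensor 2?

Taking 3 at sensor 1[1]=sensor 2[2] → 4 at sensor 1[2]=sensor 2[3] → 4 at sensor 1[3]=sensor 2[5] → 4 at sensor 1[4]=sensor 2[6] → 3 at sensor 1[5]=sensor 2[7] → 5 at sensor 1[8]=sensor 2[8] gives a common subsequence of length 6, and the DP table's final entry dp[8][9] is also 6, so no common subsequence is longer.

6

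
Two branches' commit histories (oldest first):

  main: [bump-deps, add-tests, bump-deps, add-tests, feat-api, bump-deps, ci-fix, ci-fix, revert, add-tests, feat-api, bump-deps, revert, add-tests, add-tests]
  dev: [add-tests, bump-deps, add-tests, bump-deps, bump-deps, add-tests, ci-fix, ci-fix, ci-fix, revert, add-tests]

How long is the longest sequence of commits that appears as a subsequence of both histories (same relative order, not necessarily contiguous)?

8

Taking bump-deps (main #1, dev #2); then add-tests (main #2, dev #3); then bump-deps (main #3, dev #5); then add-tests (main #4, dev #6); then ci-fix (main #7, dev #8); then ci-fix (main #8, dev #9); then revert (main #13, dev #10); then add-tests (main #15, dev #11) gives a common subsequence of length 8. dp[15][11] = 8 confirms this is the maximum.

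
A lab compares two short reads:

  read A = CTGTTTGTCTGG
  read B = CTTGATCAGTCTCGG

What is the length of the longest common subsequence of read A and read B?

10

Taking C (read A #1, read B #1), then T (read A #2, read B #3), then G (read A #3, read B #4), then T (read A #4, read B #6), then G (read A #7, read B #9), then T (read A #8, read B #10), then C (read A #9, read B #11), then T (read A #10, read B #12), then G (read A #11, read B #14), then G (read A #12, read B #15) gives a common subsequence of length 10, and the DP table's final entry dp[12][15] is also 10, so no common subsequence is longer.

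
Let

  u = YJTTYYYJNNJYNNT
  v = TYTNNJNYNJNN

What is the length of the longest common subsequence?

8

Taking Y [1,2], then T [3,3], then J [8,6], then N [9,7], then N [10,9], then J [11,10], then N [13,11], then N [14,12] gives a common subsequence of length 8. Since dp[15][12] = 8, nothing longer is possible.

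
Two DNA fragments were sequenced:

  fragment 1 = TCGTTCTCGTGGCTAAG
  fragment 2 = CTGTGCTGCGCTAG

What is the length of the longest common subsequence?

Match T (fragment 1 #1, fragment 2 #2), G (fragment 1 #3, fragment 2 #3), T (fragment 1 #4, fragment 2 #4), C (fragment 1 #6, fragment 2 #6), T (fragment 1 #7, fragment 2 #7), C (fragment 1 #8, fragment 2 #9), G (fragment 1 #12, fragment 2 #10), C (fragment 1 #13, fragment 2 #11), T (fragment 1 #14, fragment 2 #12), A (fragment 1 #16, fragment 2 #13), G (fragment 1 #17, fragment 2 #14) — 11 bases in the same relative order in both. Since dp[17][14] = 11, nothing longer is possible.

11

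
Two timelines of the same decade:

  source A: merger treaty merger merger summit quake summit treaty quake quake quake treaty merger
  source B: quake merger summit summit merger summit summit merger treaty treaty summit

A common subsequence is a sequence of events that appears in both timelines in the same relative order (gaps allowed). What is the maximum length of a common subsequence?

Pick merger (source A #1, source B #2); then merger (source A #4, source B #5); then summit (source A #5, source B #6); then summit (source A #7, source B #7); then treaty (source A #8, source B #9); then treaty (source A #12, source B #10); all 6 events appear in both, in order, and the DP table's final entry dp[13][11] is also 6, so no common subsequence is longer.

6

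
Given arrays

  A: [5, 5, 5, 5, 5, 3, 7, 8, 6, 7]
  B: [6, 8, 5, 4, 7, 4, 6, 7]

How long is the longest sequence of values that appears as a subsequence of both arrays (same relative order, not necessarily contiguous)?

Taking 5 (A #1, B #3), then 7 (A #7, B #5), then 6 (A #9, B #7), then 7 (A #10, B #8) gives a common subsequence of length 4, and the DP table's final entry dp[10][8] is also 4, so no common subsequence is longer.

4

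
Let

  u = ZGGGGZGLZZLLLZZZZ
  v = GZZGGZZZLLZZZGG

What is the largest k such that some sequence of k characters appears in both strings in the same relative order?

11

Pick Z (u #1, v #3), then G (u #4, v #4), then G (u #5, v #5), then Z (u #6, v #6), then Z (u #9, v #7), then Z (u #10, v #8), then L (u #12, v #9), then L (u #13, v #10), then Z (u #14, v #11), then Z (u #15, v #12), then Z (u #16, v #13); all 11 characters appear in both, in order. The LCS DP gives dp[17][15] = 11, so this is optimal.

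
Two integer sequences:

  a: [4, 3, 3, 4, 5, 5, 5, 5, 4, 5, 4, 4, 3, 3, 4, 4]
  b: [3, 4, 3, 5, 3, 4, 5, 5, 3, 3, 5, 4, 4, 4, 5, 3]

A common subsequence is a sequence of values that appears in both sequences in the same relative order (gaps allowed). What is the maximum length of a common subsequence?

Pick 4 (a #1, b #2), then 3 (a #2, b #3), then 3 (a #3, b #5), then 4 (a #4, b #6), then 5 (a #5, b #7), then 5 (a #6, b #8), then 5 (a #8, b #11), then 4 (a #9, b #12), then 4 (a #11, b #13), then 4 (a #12, b #14), then 3 (a #14, b #16); all 11 values appear in both, in order. dp[16][16] = 11 confirms this is the maximum.

11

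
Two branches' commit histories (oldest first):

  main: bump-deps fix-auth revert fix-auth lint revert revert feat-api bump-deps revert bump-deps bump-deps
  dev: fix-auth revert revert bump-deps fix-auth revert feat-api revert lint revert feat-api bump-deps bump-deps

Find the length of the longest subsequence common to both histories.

Pick bump-deps at main[1]=dev[4]; then fix-auth at main[2]=dev[5]; then revert at main[3]=dev[8]; then lint at main[5]=dev[9]; then revert at main[7]=dev[10]; then feat-api at main[8]=dev[11]; then bump-deps at main[11]=dev[12]; then bump-deps at main[12]=dev[13]; all 8 commits appear in both, in order, and the DP table's final entry dp[12][13] is also 8, so no common subsequence is longer.

8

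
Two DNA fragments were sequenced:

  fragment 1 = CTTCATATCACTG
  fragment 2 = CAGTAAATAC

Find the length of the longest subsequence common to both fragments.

7

Let dp[i][j] be the LCS length of the first i bases of fragment 1 and the first j bases of fragment 2. dp[i][j] = dp[i-1][j-1]+1 when the i-th and j-th bases match, else max(dp[i-1][j], dp[i][j-1]).
    ·  C  A  G  T  A  A  A  T  A  C
 ·  0  0  0  0  0  0  0  0  0  0  0
 C  0  1  1  1  1  1  1  1  1  1  1
 T  0  1  1  1  2  2  2  2  2  2  2
 T  0  1  1  1  2  2  2  2  3  3  3
 C  0  1  1  1  2  2  2  2  3  3  4
 A  0  1  2  2  2  3  3  3  3  4  4
 T  0  1  2  2  3  3  3  3  4  4  4
 A  0  1  2  2  3  4  4  4  4  5  5
 T  0  1  2  2  3  4  4  4  5  5  5
 C  0  1  2  2  3  4  4  4  5  5  6
 A  0  1  2  2  3  4  5  5  5  6  6
 C  0  1  2  2  3  4  5  5  5  6  7
 T  0  1  2  2  3  4  5  5  6  6  7
 G  0  1  2  3  3  4  5  5  6  6  7
dp[13][10] = 7. One LCS (by backtracking along matches): CTAATAC.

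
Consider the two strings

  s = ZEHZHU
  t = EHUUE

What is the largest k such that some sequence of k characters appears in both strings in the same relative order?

Pick E (s #2, t #1) → H (s #3, t #2) → U (s #6, t #4); all 3 characters appear in both, in order, and the DP table's final entry dp[6][5] is also 3, so no common subsequence is longer.

3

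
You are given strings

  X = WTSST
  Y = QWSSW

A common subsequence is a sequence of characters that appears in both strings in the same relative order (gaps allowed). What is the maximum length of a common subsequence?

3

Let dp[i][j] be the LCS length of the first i characters of X and the first j characters of Y. dp[i][j] = dp[i-1][j-1]+1 when the i-th and j-th characters match, else max(dp[i-1][j], dp[i][j-1]).
    ·  Q  W  S  S  W
 ·  0  0  0  0  0  0
 W  0  0  1  1  1  1
 T  0  0  1  1  1  1
 S  0  0  1  2  2  2
 S  0  0  1  2  3  3
 T  0  0  1  2  3  3
dp[5][5] = 3. One LCS (by backtracking along matches): WSS.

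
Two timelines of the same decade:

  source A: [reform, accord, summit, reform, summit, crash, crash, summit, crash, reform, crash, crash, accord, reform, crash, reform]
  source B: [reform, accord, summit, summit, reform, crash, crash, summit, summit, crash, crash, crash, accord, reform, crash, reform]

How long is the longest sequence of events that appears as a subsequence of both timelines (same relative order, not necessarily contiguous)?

14

Taking reform (source A #1, source B #1), accord (source A #2, source B #2), summit (source A #3, source B #4), reform (source A #4, source B #5), crash (source A #6, source B #6), crash (source A #7, source B #7), summit (source A #8, source B #9), crash (source A #9, source B #10), crash (source A #11, source B #11), crash (source A #12, source B #12), accord (source A #13, source B #13), reform (source A #14, source B #14), crash (source A #15, source B #15), reform (source A #16, source B #16) gives a common subsequence of length 14. Since dp[16][16] = 14, nothing longer is possible.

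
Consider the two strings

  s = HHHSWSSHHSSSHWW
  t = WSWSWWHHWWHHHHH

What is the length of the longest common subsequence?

7

One common subsequence of length 7: S (s #4, t #2), W (s #5, t #3), S (s #6, t #4), H (s #9, t #7), H (s #13, t #8), W (s #14, t #9), W (s #15, t #10). dp[15][15] = 7 confirms this is the maximum.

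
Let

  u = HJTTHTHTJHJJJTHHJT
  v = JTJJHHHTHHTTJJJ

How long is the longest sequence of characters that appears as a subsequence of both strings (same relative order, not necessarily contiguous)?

9

Match J (u #2, v #1), then T (u #3, v #2), then T (u #4, v #8), then H (u #5, v #10), then T (u #6, v #11), then T (u #8, v #12), then J (u #12, v #13), then J (u #13, v #14), then J (u #17, v #15) — 9 characters in the same relative order in both. Since dp[18][15] = 9, nothing longer is possible.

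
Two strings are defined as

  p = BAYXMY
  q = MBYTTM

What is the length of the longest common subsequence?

Let dp[i][j] be the LCS length of the first i characters of p and the first j characters of q. dp[i][j] = dp[i-1][j-1]+1 when the i-th and j-th characters match, else max(dp[i-1][j], dp[i][j-1]).
    ·  M  B  Y  T  T  M
 ·  0  0  0  0  0  0  0
 B  0  0  1  1  1  1  1
 A  0  0  1  1  1  1  1
 Y  0  0  1  2  2  2  2
 X  0  0  1  2  2  2  2
 M  0  1  1  2  2  2  3
 Y  0  1  1  2  2  2  3
dp[6][6] = 3. One LCS (by backtracking along matches): BYM.

3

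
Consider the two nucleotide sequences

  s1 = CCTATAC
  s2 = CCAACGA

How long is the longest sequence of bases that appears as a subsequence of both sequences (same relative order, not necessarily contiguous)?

Let dp[i][j] be the LCS length of the first i bases of s1 and the first j bases of s2. dp[i][j] = dp[i-1][j-1]+1 when the i-th and j-th bases match, else max(dp[i-1][j], dp[i][j-1]).
    ·  C  C  A  A  C  G  A
 ·  0  0  0  0  0  0  0  0
 C  0  1  1  1  1  1  1  1
 C  0  1  2  2  2  2  2  2
 T  0  1  2  2  2  2  2  2
 A  0  1  2  3  3  3  3  3
 T  0  1  2  3  3  3  3  3
 A  0  1  2  3  4  4  4  4
 C  0  1  2  3  4  5  5  5
dp[7][7] = 5. One LCS (by backtracking along matches): CCAAC.

5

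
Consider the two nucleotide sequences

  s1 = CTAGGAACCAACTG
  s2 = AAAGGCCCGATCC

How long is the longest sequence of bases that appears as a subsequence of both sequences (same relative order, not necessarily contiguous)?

7

Match A at s1[3]=s2[3] → G at s1[4]=s2[4] → G at s1[5]=s2[5] → C at s1[8]=s2[7] → C at s1[9]=s2[8] → A at s1[10]=s2[10] → C at s1[12]=s2[13] — 7 bases in the same relative order in both. The LCS DP gives dp[14][13] = 7, so this is optimal.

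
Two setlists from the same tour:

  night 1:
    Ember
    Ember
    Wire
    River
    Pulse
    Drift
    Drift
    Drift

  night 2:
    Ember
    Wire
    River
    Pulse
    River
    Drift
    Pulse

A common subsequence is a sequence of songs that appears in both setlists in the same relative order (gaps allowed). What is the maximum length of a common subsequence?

Match Ember (night 1 #2, night 2 #1) → Wire (night 1 #3, night 2 #2) → River (night 1 #4, night 2 #3) → Pulse (night 1 #5, night 2 #4) → Drift (night 1 #6, night 2 #6) — 5 songs in the same relative order in both, and the DP table's final entry dp[8][7] is also 5, so no common subsequence is longer.

5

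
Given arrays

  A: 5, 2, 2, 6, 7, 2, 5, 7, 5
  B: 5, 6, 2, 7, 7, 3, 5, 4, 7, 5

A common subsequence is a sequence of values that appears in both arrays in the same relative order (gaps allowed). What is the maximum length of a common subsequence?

One common subsequence of length 6: 5 at A[1]=B[1], 2 at A[2]=B[3], 7 at A[5]=B[5], 5 at A[7]=B[7], 7 at A[8]=B[9], 5 at A[9]=B[10]. Since dp[9][10] = 6, nothing longer is possible.

6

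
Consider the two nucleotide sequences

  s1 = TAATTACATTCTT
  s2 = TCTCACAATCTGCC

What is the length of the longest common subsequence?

One common subsequence of length 8: T [1,1], then T [4,3], then A [6,5], then C [7,6], then A [8,8], then T [9,9], then T [10,11], then C [11,14]. dp[13][14] = 8 confirms this is the maximum.

8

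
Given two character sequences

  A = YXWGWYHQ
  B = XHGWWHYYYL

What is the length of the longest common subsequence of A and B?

Match X (A #2, B #1) → W (A #3, B #4) → W (A #5, B #5) → Y (A #6, B #9) — 4 characters in the same relative order in both. The LCS DP gives dp[8][10] = 4, so this is optimal.

4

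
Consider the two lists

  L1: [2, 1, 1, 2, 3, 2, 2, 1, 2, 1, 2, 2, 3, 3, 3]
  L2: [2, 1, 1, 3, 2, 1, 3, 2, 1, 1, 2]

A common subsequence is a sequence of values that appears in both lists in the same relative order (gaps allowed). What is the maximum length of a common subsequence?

9

Taking 2 [1,1], 1 [2,2], 1 [3,3], 2 [4,5], 3 [5,7], 2 [7,8], 1 [8,9], 1 [10,10], 2 [12,11] gives a common subsequence of length 9. The LCS DP gives dp[15][11] = 9, so this is optimal.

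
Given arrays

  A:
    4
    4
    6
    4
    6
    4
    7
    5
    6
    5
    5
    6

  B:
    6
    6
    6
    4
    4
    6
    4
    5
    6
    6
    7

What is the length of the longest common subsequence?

Let dp[i][j] be the LCS length of the first i values of A and the first j values of B. dp[i][j] = dp[i-1][j-1]+1 when the i-th and j-th values match, else max(dp[i-1][j], dp[i][j-1]).
    ·  6  6  6  4  4  6  4  5  6  6  7
 ·  0  0  0  0  0  0  0  0  0  0  0  0
 4  0  0  0  0  1  1  1  1  1  1  1  1
 4  0  0  0  0  1  2  2  2  2  2  2  2
 6  0  1  1  1  1  2  3  3  3  3  3  3
 4  0  1  1  1  2  2  3  4  4  4  4  4
 6  0  1  2  2  2  2  3  4  4  5  5  5
 4  0  1  2  2  3  3  3  4  4  5  5  5
 7  0  1  2  2  3  3  3  4  4  5  5  6
 5  0  1  2  2  3  3  3  4  5  5  5  6
 6  0  1  2  3  3  3  4  4  5  6  6  6
 5  0  1  2  3  3  3  4  4  5  6  6  6
 5  0  1  2  3  3  3  4  4  5  6  6  6
 6  0  1  2  3  3  3  4  4  5  6  7  7
dp[12][11] = 7. One LCS (by backtracking along matches): 4, 4, 6, 4, 5, 6, 6.

7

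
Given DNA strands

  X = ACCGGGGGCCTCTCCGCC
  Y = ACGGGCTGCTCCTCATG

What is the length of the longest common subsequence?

12

Match A (X #1, Y #1); then C (X #3, Y #2); then G (X #4, Y #3); then G (X #5, Y #4); then G (X #6, Y #5); then G (X #7, Y #8); then C (X #9, Y #11); then C (X #10, Y #12); then T (X #11, Y #13); then C (X #12, Y #14); then T (X #13, Y #16); then G (X #16, Y #17) — 12 bases in the same relative order in both. Since dp[18][17] = 12, nothing longer is possible.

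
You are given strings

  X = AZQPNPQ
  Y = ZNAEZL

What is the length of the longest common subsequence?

Let dp[i][j] be the LCS length of the first i characters of X and the first j characters of Y. dp[i][j] = dp[i-1][j-1]+1 when the i-th and j-th characters match, else max(dp[i-1][j], dp[i][j-1]).
    ·  Z  N  A  E  Z  L
 ·  0  0  0  0  0  0  0
 A  0  0  0  1  1  1  1
 Z  0  1  1  1  1  2  2
 Q  0  1  1  1  1  2  2
 P  0  1  1  1  1  2  2
 N  0  1  2  2  2  2  2
 P  0  1  2  2  2  2  2
 Q  0  1  2  2  2  2  2
dp[7][6] = 2. One LCS (by backtracking along matches): AZ.

2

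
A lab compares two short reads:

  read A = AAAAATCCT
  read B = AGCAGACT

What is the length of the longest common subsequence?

Let dp[i][j] be the LCS length of the first i bases of read A and the first j bases of read B. dp[i][j] = dp[i-1][j-1]+1 when the i-th and j-th bases match, else max(dp[i-1][j], dp[i][j-1]).
    ·  A  G  C  A  G  A  C  T
 ·  0  0  0  0  0  0  0  0  0
 A  0  1  1  1  1  1  1  1  1
 A  0  1  1  1  2  2  2  2  2
 A  0  1  1  1  2  2  3  3  3
 A  0  1  1  1  2  2  3  3  3
 A  0  1  1  1  2  2  3  3  3
 T  0  1  1  1  2  2  3  3  4
 C  0  1  1  2  2  2  3  4  4
 C  0  1  1  2  2  2  3  4  4
 T  0  1  1  2  2  2  3  4  5
dp[9][8] = 5. One LCS (by backtracking along matches): AAACT.

5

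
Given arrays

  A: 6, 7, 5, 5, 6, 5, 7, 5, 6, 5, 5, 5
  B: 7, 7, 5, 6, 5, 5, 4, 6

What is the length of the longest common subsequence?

6

One common subsequence of length 6: 7 (A #2, B #2), 5 (A #4, B #3), 6 (A #5, B #4), 5 (A #6, B #5), 5 (A #8, B #6), 6 (A #9, B #8), and the DP table's final entry dp[12][8] is also 6, so no common subsequence is longer.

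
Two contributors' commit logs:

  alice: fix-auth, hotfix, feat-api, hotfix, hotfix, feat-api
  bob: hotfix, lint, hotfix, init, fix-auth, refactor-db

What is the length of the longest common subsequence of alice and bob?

Taking hotfix at alice[2]=bob[1], then hotfix at alice[4]=bob[3] gives a common subsequence of length 2. Since dp[6][6] = 2, nothing longer is possible.

2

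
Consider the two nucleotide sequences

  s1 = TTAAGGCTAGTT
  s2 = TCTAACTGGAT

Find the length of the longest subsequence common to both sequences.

Let dp[i][j] be the LCS length of the first i bases of s1 and the first j bases of s2. dp[i][j] = dp[i-1][j-1]+1 when the i-th and j-th bases match, else max(dp[i-1][j], dp[i][j-1]).
    ·  T  C  T  A  A  C  T  G  G  A  T
 ·  0  0  0  0  0  0  0  0  0  0  0  0
 T  0  1  1  1  1  1  1  1  1  1  1  1
 T  0  1  1  2  2  2  2  2  2  2  2  2
 A  0  1  1  2  3  3  3  3  3  3  3  3
 A  0  1  1  2  3  4  4  4  4  4  4  4
 G  0  1  1  2  3  4  4  4  5  5  5  5
 G  0  1  1  2  3  4  4  4  5  6  6  6
 C  0  1  2  2  3  4  5  5  5  6  6  6
 T  0  1  2  3  3  4  5  6  6  6  6  7
 A  0  1  2  3  4  4  5  6  6  6  7  7
 G  0  1  2  3  4  4  5  6  7  7  7  7
 T  0  1  2  3  4  4  5  6  7  7  7  8
 T  0  1  2  3  4  4  5  6  7  7  7  8
dp[12][11] = 8. One LCS (by backtracking along matches): TTAAGGAT.

8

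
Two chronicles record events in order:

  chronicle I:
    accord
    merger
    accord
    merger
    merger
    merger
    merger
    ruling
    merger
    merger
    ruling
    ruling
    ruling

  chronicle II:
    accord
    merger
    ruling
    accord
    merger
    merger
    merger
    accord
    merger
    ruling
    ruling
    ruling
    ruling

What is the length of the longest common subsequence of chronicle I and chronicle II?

Match accord at chronicle I[1]=chronicle II[1], merger at chronicle I[2]=chronicle II[2], accord at chronicle I[3]=chronicle II[4], merger at chronicle I[4]=chronicle II[5], merger at chronicle I[5]=chronicle II[6], merger at chronicle I[6]=chronicle II[7], merger at chronicle I[7]=chronicle II[9], ruling at chronicle I[8]=chronicle II[10], ruling at chronicle I[11]=chronicle II[11], ruling at chronicle I[12]=chronicle II[12], ruling at chronicle I[13]=chronicle II[13] — 11 events in the same relative order in both, and the DP table's final entry dp[13][13] is also 11, so no common subsequence is longer.

11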